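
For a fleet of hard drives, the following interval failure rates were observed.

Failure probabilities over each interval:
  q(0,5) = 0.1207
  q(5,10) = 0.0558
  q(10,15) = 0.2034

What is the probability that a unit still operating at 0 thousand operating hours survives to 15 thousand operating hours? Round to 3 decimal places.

P(survive 0→15) = (1 − 0.1207) × (1 − 0.0558) × (1 − 0.2034).
= 0.8793 × 0.9442 × 0.7966 = 0.661365.

0.661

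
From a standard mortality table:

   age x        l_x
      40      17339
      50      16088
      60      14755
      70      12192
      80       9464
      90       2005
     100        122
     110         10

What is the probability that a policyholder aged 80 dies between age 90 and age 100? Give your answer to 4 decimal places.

We want 10|10q80 = (l_90 − l_100)/l_80.
This is the probability of reaching 90 but not 100, conditional on being alive at 80: (l_90 − l_100) / l_80.
= (2005 − 122) / 9464 = 1883 / 9464 = 0.198964.

0.1990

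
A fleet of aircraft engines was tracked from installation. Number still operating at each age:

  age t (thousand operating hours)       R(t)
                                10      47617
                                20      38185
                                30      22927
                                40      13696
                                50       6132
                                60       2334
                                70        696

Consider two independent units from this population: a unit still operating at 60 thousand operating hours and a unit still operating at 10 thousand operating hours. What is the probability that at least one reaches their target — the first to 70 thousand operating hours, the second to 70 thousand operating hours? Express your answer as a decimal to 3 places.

0.308

p₁ = R(70)/R(60) = 696/2334 = 0.298201; p₂ = R(70)/R(10) = 696/47617 = 0.014617.
P(at least one) = 1 − (1−p₁)(1−p₂) = 1 − 0.701799 × 0.985383 = 0.308459.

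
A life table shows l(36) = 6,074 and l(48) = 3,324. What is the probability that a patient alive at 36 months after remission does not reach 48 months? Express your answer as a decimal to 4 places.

P(die before 48 | alive at 36) = 1 − l(48)/l(36) = 1 − 3,324/6,074 = (2,750)/6,074 = 0.452749.

0.4527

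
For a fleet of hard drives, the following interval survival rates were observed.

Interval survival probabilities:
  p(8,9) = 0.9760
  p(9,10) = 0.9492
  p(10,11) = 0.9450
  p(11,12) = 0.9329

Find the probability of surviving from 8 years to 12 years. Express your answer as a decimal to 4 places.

0.8167

Survival from 8 to 12 is the product of surviving each interval: 0.9760 × 0.9492 × 0.9450 × 0.9329.
= 0.816722.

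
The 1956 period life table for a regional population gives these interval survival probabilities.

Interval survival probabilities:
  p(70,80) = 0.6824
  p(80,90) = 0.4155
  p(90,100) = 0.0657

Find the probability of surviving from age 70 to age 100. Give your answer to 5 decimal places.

The overall survival probability is 0.6824 × 0.4155 × 0.0657.
= 0.018628.

0.01863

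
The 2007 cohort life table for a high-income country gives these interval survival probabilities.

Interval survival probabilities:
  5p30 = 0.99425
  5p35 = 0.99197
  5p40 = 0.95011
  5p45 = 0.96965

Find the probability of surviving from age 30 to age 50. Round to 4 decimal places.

0.9086

The overall survival probability is 0.99425 × 0.99197 × 0.95011 × 0.96965.
= 0.908622.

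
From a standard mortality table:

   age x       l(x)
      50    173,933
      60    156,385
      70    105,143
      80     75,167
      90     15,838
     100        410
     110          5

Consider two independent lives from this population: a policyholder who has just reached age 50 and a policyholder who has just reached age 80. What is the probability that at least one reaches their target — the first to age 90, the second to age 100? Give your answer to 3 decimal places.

p₁ = l(90)/l(50) = 15,838/173,933 = 0.091058; p₂ = l(100)/l(80) = 410/75,167 = 0.005455.
P(at least one) = 1 − (1−p₁)(1−p₂) = 1 − 0.908942 × 0.994545 = 0.096016.

0.096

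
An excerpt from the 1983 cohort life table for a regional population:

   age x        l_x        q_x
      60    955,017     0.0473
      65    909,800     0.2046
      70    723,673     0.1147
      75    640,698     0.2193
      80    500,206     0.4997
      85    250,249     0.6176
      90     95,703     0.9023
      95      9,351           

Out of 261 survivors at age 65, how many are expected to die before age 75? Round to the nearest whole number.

The relevant probability is 1 − 640,698/909,800 = 0.295781.
Expected number = 261 × 0.295781 = 77.

77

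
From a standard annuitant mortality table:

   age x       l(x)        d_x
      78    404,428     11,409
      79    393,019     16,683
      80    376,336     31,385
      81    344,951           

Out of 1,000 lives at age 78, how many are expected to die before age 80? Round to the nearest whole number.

The relevant probability is 1 − 376,336/404,428 = 0.069461.
Expected number = 1,000 × 0.069461 = 69.

69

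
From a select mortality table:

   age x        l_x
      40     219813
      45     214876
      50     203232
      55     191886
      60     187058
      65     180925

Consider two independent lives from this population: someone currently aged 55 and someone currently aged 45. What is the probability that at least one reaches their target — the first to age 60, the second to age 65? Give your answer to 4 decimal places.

0.9960

p₁ = l_60/l_55 = 187058/191886 = 0.974839; p₂ = l_65/l_45 = 180925/214876 = 0.841997.
P(at least one) = 1 − (1−p₁)(1−p₂) = 1 − 0.025161 × 0.158003 = 0.996024.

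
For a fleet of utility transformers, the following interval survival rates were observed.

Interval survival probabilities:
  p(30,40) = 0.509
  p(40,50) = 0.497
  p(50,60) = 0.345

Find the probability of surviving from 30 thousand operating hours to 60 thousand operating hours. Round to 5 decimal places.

The overall survival probability is 0.509 × 0.497 × 0.345.
= 0.087276.

0.08728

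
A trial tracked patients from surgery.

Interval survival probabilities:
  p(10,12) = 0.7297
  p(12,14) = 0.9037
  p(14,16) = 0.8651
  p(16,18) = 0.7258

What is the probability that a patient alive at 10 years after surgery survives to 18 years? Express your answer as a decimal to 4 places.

P(survive 10→18) = 0.7297 × 0.9037 × 0.8651 × 0.7258.
= 0.414049.

0.4140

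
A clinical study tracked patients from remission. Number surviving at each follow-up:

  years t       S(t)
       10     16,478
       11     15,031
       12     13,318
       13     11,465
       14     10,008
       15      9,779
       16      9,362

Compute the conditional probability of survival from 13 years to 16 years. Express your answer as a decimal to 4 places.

0.8166

The conditional survival probability is S(16)/S(13) = 9,362/11,465 = 0.816572.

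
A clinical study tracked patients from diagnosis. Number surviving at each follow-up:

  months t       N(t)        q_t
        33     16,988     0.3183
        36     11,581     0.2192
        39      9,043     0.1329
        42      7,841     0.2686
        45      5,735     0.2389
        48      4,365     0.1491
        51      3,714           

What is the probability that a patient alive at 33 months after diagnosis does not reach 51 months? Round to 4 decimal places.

P(die before 51 | alive at 33) = 1 − N(51)/N(33) = 1 − 3,714/16,988 = (13,274)/16,988 = 0.781375.

0.7814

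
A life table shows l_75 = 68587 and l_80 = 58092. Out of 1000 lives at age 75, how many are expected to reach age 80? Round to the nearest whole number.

847

The relevant probability is 58092/68587 = 0.846983.
Expected number = 1000 × 0.846983 = 847.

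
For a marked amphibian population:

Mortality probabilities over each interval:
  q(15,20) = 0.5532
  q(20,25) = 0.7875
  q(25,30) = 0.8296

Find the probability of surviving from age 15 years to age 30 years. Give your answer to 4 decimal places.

Chaining the interval survival probabilities: (1 − 0.5532) × (1 − 0.7875) × (1 − 0.8296).
= 0.4468 × 0.2125 × 0.1704 = 0.016179.

0.0162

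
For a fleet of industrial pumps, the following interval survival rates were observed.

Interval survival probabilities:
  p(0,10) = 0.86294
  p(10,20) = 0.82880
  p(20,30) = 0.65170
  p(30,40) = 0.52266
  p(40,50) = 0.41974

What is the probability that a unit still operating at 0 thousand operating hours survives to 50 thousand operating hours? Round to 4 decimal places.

Survival from 0 to 50 is the product of surviving each interval: 0.86294 × 0.82880 × 0.65170 × 0.52266 × 0.41974.
= 0.102253.

0.1023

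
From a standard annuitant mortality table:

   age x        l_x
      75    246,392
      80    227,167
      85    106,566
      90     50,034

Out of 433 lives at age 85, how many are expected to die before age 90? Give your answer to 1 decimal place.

229.7

The relevant probability is 1 − 50,034/106,566 = 0.530488.
Expected number = 433 × 0.530488 = 229.7.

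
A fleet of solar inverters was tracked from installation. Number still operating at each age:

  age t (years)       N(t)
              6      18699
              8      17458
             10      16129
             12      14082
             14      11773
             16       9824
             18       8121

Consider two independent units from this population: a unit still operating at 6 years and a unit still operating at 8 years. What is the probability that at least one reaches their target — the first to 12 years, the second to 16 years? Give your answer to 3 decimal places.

p₁ = N(12)/N(6) = 14082/18699 = 0.753088; p₂ = N(16)/N(8) = 9824/17458 = 0.562722.
P(at least one) = 1 − (1−p₁)(1−p₂) = 1 − 0.246912 × 0.437278 = 0.892031.

0.892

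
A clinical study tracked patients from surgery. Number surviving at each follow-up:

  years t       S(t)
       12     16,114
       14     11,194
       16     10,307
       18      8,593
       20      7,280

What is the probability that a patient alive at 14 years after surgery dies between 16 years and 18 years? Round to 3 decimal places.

This is the probability of reaching 16 but not 18, conditional on being alive at 14: (S(16) − S(18)) / S(14).
= (10,307 − 8,593) / 11,194 = 1,714 / 11,194 = 0.153118.

0.153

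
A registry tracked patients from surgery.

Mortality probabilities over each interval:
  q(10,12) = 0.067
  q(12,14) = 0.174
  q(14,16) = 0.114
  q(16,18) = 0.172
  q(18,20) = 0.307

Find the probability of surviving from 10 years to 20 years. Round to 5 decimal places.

Survival from 10 to 20 is the product of surviving each interval: (1 − 0.067) × (1 − 0.174) × (1 − 0.114) × (1 − 0.172) × (1 − 0.307).
= 0.933 × 0.826 × 0.886 × 0.828 × 0.693 = 0.391795.

0.39180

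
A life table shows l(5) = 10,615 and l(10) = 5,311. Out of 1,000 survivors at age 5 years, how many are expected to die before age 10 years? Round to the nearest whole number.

The relevant probability is 1 − 5,311/10,615 = 0.499670.
Expected number = 1,000 × 0.499670 = 500.

500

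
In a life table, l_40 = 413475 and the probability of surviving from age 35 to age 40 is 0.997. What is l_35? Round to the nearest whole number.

l_35 = l_40 / p = 413475 / 0.997 = 414719.

414719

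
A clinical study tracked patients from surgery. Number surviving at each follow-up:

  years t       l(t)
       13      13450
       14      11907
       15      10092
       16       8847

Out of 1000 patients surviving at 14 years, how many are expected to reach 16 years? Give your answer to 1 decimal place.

743.0

The relevant probability is 8847/11907 = 0.743008.
Expected number = 1000 × 0.743008 = 743.0.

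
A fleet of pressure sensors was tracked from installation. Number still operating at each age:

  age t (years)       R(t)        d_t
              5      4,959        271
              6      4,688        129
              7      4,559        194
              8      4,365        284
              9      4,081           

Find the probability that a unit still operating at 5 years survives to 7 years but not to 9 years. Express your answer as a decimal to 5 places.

0.09639

This is the probability of reaching 7 but not 9, conditional on being operational at 5: (R(7) − R(9)) / R(5).
= (4,559 − 4,081) / 4,959 = 478 / 4,959 = 0.096390.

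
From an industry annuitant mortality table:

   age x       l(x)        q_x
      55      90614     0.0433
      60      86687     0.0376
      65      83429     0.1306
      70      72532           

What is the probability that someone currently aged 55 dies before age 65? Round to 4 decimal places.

0.0793

P(die before 65 | alive at 55) = 1 − l(65)/l(55) = 1 − 83429/90614 = (7185)/90614 = 0.079292.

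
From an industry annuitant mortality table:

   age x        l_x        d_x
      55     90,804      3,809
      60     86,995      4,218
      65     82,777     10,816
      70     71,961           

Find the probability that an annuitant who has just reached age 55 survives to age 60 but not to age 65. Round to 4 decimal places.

0.0465

This is the probability of reaching 60 but not 65, conditional on being alive at 55: (l_60 − l_65) / l_55.
= (86,995 − 82,777) / 90,804 = 4,218 / 90,804 = 0.046452.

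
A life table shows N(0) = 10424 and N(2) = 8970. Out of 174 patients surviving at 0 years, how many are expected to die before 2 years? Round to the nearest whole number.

24

The relevant probability is 1 − 8970/10424 = 0.139486.
Expected number = 174 × 0.139486 = 24.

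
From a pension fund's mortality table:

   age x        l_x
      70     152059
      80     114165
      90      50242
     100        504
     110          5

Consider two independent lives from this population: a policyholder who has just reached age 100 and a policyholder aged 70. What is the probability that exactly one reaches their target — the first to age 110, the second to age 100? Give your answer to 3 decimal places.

0.013

p₁ = l_110/l_100 = 5/504 = 0.009921; p₂ = l_100/l_70 = 504/152059 = 0.003315.
P(exactly one) = p₁(1−p₂) + (1−p₁)p₂ = 0.009888 + 0.003282 = 0.013170.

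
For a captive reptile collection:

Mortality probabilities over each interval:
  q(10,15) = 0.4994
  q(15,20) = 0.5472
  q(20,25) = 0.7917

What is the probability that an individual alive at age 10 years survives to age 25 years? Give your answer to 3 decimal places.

P(survive 10→25) = (1 − 0.4994) × (1 − 0.5472) × (1 − 0.7917).
= 0.5006 × 0.4528 × 0.2083 = 0.047216.

0.047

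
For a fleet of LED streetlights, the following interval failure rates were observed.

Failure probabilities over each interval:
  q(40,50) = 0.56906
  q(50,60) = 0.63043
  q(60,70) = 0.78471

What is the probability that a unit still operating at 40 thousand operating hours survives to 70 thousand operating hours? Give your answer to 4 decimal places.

0.0343

P(survive 40→70) = (1 − 0.56906) × (1 − 0.63043) × (1 − 0.78471).
= 0.43094 × 0.36957 × 0.21529 = 0.034288.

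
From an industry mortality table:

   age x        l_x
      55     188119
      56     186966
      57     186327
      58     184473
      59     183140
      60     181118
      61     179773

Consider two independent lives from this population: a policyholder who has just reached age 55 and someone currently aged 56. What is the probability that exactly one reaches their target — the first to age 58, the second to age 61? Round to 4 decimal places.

0.0564

p₁ = l_58/l_55 = 184473/188119 = 0.980619; p₂ = l_61/l_56 = 179773/186966 = 0.961528.
P(exactly one) = p₁(1−p₂) + (1−p₁)p₂ = 0.037726 + 0.018635 = 0.056362.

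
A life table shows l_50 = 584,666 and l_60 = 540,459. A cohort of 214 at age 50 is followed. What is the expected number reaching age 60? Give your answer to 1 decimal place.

The relevant probability is 540,459/584,666 = 0.924389.
Expected number = 214 × 0.924389 = 197.8.

197.8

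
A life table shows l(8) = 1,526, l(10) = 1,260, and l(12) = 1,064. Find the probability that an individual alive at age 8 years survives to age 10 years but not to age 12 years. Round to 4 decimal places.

This is the probability of reaching 10 but not 12, conditional on being alive at 8: (l(10) − l(12)) / l(8).
= (1,260 − 1,064) / 1,526 = 196 / 1,526 = 0.128440.

0.1284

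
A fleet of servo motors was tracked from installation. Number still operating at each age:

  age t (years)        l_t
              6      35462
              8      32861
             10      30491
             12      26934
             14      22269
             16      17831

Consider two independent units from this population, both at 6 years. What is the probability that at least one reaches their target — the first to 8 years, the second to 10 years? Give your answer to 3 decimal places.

p₁ = l_8/l_6 = 32861/35462 = 0.926654; p₂ = l_10/l_6 = 30491/35462 = 0.859822.
P(at least one) = 1 − (1−p₁)(1−p₂) = 1 − 0.073346 × 0.140178 = 0.989719.

0.990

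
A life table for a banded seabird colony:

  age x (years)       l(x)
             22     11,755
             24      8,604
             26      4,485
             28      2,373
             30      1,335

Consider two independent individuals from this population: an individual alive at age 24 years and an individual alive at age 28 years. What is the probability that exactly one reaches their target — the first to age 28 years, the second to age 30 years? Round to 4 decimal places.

0.5281

p₁ = l(28)/l(24) = 2,373/8,604 = 0.275802; p₂ = l(30)/l(28) = 1,335/2,373 = 0.562579.
P(exactly one) = p₁(1−p₂) + (1−p₁)p₂ = 0.120642 + 0.407419 = 0.528060.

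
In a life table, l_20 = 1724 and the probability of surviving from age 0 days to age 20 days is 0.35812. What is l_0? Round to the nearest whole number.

4814

l_0 = l_20 / p = 1724 / 0.35812 = 4814.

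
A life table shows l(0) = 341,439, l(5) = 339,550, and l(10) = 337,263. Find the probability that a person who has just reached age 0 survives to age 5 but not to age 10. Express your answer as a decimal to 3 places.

0.007

This is the probability of reaching 5 but not 10, conditional on being alive at 0: (l(5) − l(10)) / l(0).
= (339,550 − 337,263) / 341,439 = 2,287 / 341,439 = 0.006698.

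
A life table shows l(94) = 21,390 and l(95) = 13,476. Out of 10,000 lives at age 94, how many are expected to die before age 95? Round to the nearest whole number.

The relevant probability is 1 − 13,476/21,390 = 0.369986.
Expected number = 10,000 × 0.369986 = 3700.

3700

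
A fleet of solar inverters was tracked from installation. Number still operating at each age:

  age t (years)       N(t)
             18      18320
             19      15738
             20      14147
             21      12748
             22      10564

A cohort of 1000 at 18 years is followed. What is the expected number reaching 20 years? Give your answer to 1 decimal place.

The relevant probability is 14147/18320 = 0.772216.
Expected number = 1000 × 0.772216 = 772.2.

772.2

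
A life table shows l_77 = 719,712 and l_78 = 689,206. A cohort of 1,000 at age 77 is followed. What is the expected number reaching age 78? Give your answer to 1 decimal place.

957.6

The relevant probability is 689,206/719,712 = 0.957614.
Expected number = 1,000 × 0.957614 = 957.6.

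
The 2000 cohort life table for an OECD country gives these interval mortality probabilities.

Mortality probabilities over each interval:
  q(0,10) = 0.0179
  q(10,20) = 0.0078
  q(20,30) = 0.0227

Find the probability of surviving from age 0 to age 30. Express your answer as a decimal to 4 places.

0.9523

P(survive 0→30) = (1 − 0.0179) × (1 − 0.0078) × (1 − 0.0227).
= 0.9821 × 0.9922 × 0.9773 = 0.952320.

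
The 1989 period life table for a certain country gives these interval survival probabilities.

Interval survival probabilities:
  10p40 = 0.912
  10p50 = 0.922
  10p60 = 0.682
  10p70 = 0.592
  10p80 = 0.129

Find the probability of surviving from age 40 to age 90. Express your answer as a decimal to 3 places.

0.044

The overall survival probability is 0.912 × 0.922 × 0.682 × 0.592 × 0.129.
= 0.043795.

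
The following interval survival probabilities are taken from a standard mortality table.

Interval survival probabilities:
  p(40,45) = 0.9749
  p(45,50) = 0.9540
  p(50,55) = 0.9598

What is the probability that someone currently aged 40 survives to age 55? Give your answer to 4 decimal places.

P(survive 40→55) = 0.9749 × 0.9540 × 0.9598.
= 0.892666.

0.8927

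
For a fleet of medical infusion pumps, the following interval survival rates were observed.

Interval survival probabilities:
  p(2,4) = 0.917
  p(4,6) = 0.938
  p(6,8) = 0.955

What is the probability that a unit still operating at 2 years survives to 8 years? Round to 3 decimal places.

Chaining the interval survival probabilities: 0.917 × 0.938 × 0.955.
= 0.821439.

0.821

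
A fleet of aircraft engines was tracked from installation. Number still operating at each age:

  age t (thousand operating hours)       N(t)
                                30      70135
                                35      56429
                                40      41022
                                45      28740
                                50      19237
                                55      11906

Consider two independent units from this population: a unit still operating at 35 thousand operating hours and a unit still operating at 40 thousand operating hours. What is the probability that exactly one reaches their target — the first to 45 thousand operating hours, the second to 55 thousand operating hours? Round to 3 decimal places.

p₁ = N(45)/N(35) = 28740/56429 = 0.509313; p₂ = N(55)/N(40) = 11906/41022 = 0.290235.
P(exactly one) = p₁(1−p₂) + (1−p₁)p₂ = 0.361493 + 0.142415 = 0.503907.

0.504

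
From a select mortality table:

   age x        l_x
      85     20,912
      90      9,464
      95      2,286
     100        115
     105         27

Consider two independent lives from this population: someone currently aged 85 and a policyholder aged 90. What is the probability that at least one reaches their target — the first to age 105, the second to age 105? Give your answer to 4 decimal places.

0.0041

p₁ = l_105/l_85 = 27/20,912 = 0.001291; p₂ = l_105/l_90 = 27/9,464 = 0.002853.
P(at least one) = 1 − (1−p₁)(1−p₂) = 1 − 0.998709 × 0.997147 = 0.004140.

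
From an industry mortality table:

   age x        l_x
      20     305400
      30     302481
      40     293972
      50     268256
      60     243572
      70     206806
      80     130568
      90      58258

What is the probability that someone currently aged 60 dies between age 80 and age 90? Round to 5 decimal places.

0.29687

This is the probability of reaching 80 but not 90, conditional on being alive at 60: (l_80 − l_90) / l_60.
= (130568 − 58258) / 243572 = 72310 / 243572 = 0.296873.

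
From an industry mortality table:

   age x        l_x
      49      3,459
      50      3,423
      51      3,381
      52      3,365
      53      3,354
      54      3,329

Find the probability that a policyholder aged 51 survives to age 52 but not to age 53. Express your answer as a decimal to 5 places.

This is the probability of reaching 52 but not 53, conditional on being alive at 51: (l_52 − l_53) / l_51.
= (3,365 − 3,354) / 3,381 = 11 / 3,381 = 0.003253.

0.00325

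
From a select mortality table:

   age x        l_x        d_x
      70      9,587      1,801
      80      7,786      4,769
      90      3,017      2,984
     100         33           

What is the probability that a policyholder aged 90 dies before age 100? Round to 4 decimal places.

0.9891

P(die before 100 | alive at 90) = 1 − l_100/l_90 = 1 − 33/3,017 = (2,984)/3,017 = 0.989062.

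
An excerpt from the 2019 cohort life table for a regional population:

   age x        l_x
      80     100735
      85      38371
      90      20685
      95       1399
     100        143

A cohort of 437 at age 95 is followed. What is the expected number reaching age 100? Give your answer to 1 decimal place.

44.7

The relevant probability is 143/1399 = 0.102216.
Expected number = 437 × 0.102216 = 44.7.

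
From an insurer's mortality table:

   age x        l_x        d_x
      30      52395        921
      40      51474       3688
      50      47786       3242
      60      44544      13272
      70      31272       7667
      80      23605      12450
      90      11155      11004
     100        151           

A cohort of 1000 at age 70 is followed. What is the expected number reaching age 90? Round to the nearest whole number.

357

The relevant probability is 11155/31272 = 0.356709.
Expected number = 1000 × 0.356709 = 357.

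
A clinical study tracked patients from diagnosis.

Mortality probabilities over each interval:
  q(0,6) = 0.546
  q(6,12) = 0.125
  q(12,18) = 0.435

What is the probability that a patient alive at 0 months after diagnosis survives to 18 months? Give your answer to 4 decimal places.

0.2244

Survival from 0 to 18 is the product of surviving each interval: (1 − 0.546) × (1 − 0.125) × (1 − 0.435).
= 0.454 × 0.875 × 0.565 = 0.224446.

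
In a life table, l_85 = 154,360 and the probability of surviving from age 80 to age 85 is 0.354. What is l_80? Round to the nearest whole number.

l_80 = l_85 / p = 154,360 / 0.354 = 436045.

436045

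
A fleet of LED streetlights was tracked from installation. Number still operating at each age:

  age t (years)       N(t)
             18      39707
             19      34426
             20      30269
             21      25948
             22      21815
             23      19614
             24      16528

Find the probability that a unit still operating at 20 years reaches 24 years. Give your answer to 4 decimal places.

0.5460

The conditional survival probability is N(24)/N(20) = 16528/30269 = 0.546037.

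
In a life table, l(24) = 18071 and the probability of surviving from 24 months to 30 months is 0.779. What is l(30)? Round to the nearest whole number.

l(30) = l(24) × p = 18071 × 0.779 = 14077.

14077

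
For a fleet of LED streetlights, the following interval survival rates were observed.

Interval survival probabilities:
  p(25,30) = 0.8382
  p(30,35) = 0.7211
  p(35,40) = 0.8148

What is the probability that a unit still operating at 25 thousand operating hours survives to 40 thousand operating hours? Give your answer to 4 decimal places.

Chaining the interval survival probabilities: 0.8382 × 0.7211 × 0.8148.
= 0.492486.

0.4925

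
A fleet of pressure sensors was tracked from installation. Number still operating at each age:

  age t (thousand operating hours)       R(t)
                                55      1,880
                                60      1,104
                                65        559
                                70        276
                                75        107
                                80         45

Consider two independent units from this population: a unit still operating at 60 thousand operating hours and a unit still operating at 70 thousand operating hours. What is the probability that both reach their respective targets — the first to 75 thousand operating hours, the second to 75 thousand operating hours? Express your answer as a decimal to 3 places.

p₁ = R(75)/R(60) = 107/1,104 = 0.096920; p₂ = R(75)/R(70) = 107/276 = 0.387681.
P(both) = p₁ × p₂ = 0.096920 × 0.387681 = 0.037574.

0.038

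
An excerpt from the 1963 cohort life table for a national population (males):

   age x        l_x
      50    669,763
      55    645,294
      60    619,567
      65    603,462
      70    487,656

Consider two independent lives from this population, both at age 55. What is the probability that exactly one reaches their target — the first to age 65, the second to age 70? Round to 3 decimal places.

p₁ = l_65/l_55 = 603,462/645,294 = 0.935174; p₂ = l_70/l_55 = 487,656/645,294 = 0.755711.
P(exactly one) = p₁(1−p₂) + (1−p₁)p₂ = 0.228453 + 0.048990 = 0.277442.

0.277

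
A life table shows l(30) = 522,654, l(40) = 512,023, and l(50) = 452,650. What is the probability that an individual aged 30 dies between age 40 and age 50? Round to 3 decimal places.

This is the probability of reaching 40 but not 50, conditional on being alive at 30: (l(40) − l(50)) / l(30).
= (512,023 − 452,650) / 522,654 = 59,373 / 522,654 = 0.113599.

0.114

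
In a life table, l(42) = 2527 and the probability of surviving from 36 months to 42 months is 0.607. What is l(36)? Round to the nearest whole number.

l(36) = l(42) / p = 2527 / 0.607 = 4163.

4163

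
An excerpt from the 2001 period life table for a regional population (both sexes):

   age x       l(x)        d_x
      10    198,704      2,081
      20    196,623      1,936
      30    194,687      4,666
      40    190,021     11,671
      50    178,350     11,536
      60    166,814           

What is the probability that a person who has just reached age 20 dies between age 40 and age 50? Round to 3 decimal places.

0.059

This is the probability of reaching 40 but not 50, conditional on being alive at 20: (l(40) − l(50)) / l(20).
= (190,021 − 178,350) / 196,623 = 11,671 / 196,623 = 0.059357.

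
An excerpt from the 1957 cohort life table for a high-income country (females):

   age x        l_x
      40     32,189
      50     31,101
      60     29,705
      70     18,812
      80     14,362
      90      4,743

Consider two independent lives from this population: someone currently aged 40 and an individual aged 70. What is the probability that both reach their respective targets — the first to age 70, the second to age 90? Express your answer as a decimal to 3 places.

0.147

p₁ = l_70/l_40 = 18,812/32,189 = 0.584423; p₂ = l_90/l_70 = 4,743/18,812 = 0.252126.
P(both) = p₁ × p₂ = 0.584423 × 0.252126 = 0.147348.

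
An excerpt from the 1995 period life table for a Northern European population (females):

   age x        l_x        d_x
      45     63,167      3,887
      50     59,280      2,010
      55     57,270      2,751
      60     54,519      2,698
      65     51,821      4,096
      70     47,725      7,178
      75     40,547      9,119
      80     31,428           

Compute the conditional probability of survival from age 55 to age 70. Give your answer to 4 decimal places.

0.8333

We want 15p55 = l_70/l_55.
The conditional survival probability is l_70/l_55 = 47,725/57,270 = 0.833333.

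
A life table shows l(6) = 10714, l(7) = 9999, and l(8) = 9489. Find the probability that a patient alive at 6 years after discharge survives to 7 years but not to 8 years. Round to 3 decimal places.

This is the probability of reaching 7 but not 8, conditional on being alive at 6: (l(7) − l(8)) / l(6).
= (9999 − 9489) / 10714 = 510 / 10714 = 0.047601.

0.048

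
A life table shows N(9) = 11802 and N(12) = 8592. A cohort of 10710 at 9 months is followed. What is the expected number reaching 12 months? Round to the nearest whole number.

7797

The relevant probability is 8592/11802 = 0.728012.
Expected number = 10710 × 0.728012 = 7797.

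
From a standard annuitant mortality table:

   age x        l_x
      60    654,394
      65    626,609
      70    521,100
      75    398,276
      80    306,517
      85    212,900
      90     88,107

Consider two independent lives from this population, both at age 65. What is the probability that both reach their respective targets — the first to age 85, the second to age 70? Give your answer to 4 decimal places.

p₁ = l_85/l_65 = 212,900/626,609 = 0.339765; p₂ = l_70/l_65 = 521,100/626,609 = 0.831619.
P(both) = p₁ × p₂ = 0.339765 × 0.831619 = 0.282555.

0.2826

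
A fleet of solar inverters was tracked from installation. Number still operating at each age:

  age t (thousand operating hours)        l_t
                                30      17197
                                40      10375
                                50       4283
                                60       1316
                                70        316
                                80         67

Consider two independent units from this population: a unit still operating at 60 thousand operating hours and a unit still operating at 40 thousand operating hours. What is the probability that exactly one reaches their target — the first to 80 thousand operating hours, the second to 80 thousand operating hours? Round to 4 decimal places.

p₁ = l_80/l_60 = 67/1316 = 0.050912; p₂ = l_80/l_40 = 67/10375 = 0.006458.
P(exactly one) = p₁(1−p₂) + (1−p₁)p₂ = 0.050583 + 0.006129 = 0.056712.

0.0567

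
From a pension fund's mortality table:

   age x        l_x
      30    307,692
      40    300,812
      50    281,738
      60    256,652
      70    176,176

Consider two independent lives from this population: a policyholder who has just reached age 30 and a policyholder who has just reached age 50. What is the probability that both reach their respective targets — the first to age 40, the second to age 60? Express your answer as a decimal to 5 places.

p₁ = l_40/l_30 = 300,812/307,692 = 0.977640; p₂ = l_60/l_50 = 256,652/281,738 = 0.910960.
P(both) = p₁ × p₂ = 0.977640 × 0.910960 = 0.890591.

0.89059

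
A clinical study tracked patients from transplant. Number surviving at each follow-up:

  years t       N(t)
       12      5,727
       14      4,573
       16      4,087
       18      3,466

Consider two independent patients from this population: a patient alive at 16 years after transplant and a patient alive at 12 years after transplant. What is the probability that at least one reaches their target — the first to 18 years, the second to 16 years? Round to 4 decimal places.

p₁ = N(18)/N(16) = 3,466/4,087 = 0.848055; p₂ = N(16)/N(12) = 4,087/5,727 = 0.713637.
P(at least one) = 1 − (1−p₁)(1−p₂) = 1 − 0.151945 × 0.286363 = 0.956489.

0.9565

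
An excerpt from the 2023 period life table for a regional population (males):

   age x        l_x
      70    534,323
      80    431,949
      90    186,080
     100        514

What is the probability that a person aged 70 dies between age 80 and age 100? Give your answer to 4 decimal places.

0.8074

We want 10|20q70 = (l_80 − l_100)/l_70.
This is the probability of reaching 80 but not 100, conditional on being alive at 70: (l_80 − l_100) / l_70.
= (431,949 − 514) / 534,323 = 431,435 / 534,323 = 0.807442.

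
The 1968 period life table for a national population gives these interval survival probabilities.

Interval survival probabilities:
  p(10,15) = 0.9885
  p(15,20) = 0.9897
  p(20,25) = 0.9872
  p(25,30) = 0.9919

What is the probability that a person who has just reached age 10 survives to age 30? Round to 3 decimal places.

Survival from 10 to 30 is the product of surviving each interval: 0.9885 × 0.9897 × 0.9872 × 0.9919.
= 0.957973.

0.958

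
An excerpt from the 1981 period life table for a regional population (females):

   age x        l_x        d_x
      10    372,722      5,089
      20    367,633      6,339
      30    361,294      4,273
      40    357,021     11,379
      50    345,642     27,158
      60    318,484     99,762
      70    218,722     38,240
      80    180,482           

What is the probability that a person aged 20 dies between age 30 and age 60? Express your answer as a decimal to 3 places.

0.116

We want 10|30q20 = (l_30 − l_60)/l_20.
This is the probability of reaching 30 but not 60, conditional on being alive at 20: (l_30 − l_60) / l_20.
= (361,294 − 318,484) / 367,633 = 42,810 / 367,633 = 0.116448.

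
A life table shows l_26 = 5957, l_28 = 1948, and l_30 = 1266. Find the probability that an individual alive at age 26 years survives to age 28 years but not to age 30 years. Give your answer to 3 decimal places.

This is the probability of reaching 28 but not 30, conditional on being alive at 26: (l_28 − l_30) / l_26.
= (1948 − 1266) / 5957 = 682 / 5957 = 0.114487.

0.114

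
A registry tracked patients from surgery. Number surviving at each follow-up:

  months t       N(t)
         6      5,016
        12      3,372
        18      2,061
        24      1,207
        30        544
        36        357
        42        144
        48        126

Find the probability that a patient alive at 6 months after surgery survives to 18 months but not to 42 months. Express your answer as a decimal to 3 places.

0.382

This is the probability of reaching 18 but not 42, conditional on being alive at 6: (N(18) − N(42)) / N(6).
= (2,061 − 144) / 5,016 = 1,917 / 5,016 = 0.382177.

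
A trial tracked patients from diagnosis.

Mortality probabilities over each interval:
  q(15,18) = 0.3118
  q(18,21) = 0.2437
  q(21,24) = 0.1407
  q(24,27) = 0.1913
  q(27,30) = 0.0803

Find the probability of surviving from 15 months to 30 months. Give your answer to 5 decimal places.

Chaining the interval survival probabilities: (1 − 0.3118) × (1 − 0.2437) × (1 − 0.1407) × (1 − 0.1913) × (1 − 0.0803).
= 0.6882 × 0.7563 × 0.8593 × 0.8087 × 0.9197 = 0.332650.

0.33265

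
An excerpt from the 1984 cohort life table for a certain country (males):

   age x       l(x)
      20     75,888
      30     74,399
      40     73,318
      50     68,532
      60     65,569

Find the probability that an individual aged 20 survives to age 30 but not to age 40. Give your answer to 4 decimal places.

0.0142

This is the probability of reaching 30 but not 40, conditional on being alive at 20: (l(30) − l(40)) / l(20).
= (74,399 − 73,318) / 75,888 = 1,081 / 75,888 = 0.014245.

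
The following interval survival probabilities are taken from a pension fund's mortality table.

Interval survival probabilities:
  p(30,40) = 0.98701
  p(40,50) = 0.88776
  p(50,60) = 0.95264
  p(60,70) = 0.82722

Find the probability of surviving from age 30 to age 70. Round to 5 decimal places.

0.69051

The overall survival probability is 0.98701 × 0.88776 × 0.95264 × 0.82722.
= 0.690505.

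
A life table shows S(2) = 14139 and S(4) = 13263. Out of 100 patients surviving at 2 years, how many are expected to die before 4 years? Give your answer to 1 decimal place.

The relevant probability is 1 − 13263/14139 = 0.061956.
Expected number = 100 × 0.061956 = 6.2.

6.2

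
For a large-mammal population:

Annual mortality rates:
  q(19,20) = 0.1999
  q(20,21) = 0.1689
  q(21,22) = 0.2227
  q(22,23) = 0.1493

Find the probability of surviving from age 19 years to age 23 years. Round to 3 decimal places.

0.440

The overall survival probability is (1 − 0.1999) × (1 − 0.1689) × (1 − 0.2227) × (1 − 0.1493).
= 0.8001 × 0.8311 × 0.7773 × 0.8507 = 0.439706.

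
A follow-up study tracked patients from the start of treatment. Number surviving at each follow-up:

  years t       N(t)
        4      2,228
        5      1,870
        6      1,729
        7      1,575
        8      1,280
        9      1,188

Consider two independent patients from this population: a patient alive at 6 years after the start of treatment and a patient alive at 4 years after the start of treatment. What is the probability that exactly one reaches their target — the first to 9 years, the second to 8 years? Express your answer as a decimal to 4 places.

0.4721

p₁ = N(9)/N(6) = 1,188/1,729 = 0.687102; p₂ = N(8)/N(4) = 1,280/2,228 = 0.574506.
P(exactly one) = p₁(1−p₂) + (1−p₁)p₂ = 0.292358 + 0.179762 = 0.472120.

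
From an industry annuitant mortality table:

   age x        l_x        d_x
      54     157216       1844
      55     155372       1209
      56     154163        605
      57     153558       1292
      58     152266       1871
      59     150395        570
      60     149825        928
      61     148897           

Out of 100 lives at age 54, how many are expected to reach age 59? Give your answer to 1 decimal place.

The relevant probability is 150395/157216 = 0.956614.
Expected number = 100 × 0.956614 = 95.7.

95.7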